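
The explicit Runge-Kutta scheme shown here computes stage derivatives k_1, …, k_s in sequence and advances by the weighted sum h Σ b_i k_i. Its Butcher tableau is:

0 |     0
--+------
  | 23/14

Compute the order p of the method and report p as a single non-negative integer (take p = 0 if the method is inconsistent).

b = (23/14)
c = (0)
Σ b_i: 23/14·1 = 23/14 ≠ 1 ⇒ order 0.

0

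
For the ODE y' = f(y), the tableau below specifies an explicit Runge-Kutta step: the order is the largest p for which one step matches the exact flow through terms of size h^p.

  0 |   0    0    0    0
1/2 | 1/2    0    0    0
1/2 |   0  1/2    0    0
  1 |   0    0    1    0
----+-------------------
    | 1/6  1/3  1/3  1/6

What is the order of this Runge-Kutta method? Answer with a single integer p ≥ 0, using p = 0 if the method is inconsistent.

4

b = (1/6, 1/3, 1/3, 1/6)
c = (0, 1/2, 1/2, 1)
Ac = (0, 0, 1/4, 1/2)
Σ b_i: 1/6·1 + 1/3·1 + 1/3·1 + 1/6·1 = 1 ✓
b·c: 1/3·1/2 + 1/3·1/2 + 1/6·1 = 1/2 ✓
b·c²: 1/3·1/4 + 1/3·1/4 + 1/6·1 = 1/3 ✓
b·Ac: 1/3·1/4 + 1/6·1/2 = 1/6 ✓
b·c³: 1/3·1/8 + 1/3·1/8 + 1/6·1 = 1/4 ✓
b·(c∘Ac): 1/3·1/8 + 1/6·1/2 = 1/8 ✓
b·Ac²: 1/3·1/8 + 1/6·1/4 = 1/12 ✓
b·A²c: 1/6·1/4 = 1/24 ✓; 4 stages ⇒ order 4.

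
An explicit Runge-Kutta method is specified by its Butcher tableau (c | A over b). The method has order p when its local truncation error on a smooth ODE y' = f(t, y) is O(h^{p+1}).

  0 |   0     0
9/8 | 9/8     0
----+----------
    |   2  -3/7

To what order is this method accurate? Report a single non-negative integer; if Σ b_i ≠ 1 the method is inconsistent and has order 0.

0

b = (2, -3/7)
c = (0, 9/8)
Σ b_i: 2·1 + (-3/7)·1 = 11/7 ≠ 1 ⇒ order 0.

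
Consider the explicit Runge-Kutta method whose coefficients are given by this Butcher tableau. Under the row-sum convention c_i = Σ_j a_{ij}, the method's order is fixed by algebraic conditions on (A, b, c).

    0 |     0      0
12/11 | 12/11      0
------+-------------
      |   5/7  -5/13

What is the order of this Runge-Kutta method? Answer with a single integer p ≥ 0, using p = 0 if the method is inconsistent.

0

b = (5/7, -5/13)
c = (0, 12/11)
Σ b_i: 5/7·1 + (-5/13)·1 = 30/91 ≠ 1 ⇒ order 0.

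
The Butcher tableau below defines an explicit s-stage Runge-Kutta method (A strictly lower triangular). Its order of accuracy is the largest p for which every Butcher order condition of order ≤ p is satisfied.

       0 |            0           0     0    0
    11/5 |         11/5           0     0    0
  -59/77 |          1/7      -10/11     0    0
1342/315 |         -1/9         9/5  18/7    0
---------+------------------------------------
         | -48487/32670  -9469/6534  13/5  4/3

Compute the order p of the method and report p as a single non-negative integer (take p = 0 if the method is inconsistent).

2

b = (-48487/32670, -9469/6534, 13/5, 4/3)
c = (0, 11/5, -59/77, 1342/315)
Ac = (0, 0, -2, 26811/13475)
Σ b_i: (-48487/32670)·1 + (-9469/6534)·1 + 13/5·1 + 4/3·1 = 1 ✓
b·c: (-9469/6534)·11/5 + 13/5·(-59/77) + 4/3·1342/315 = 1/2 ✓
b·c²: (-9469/6534)·121/25 + 13/5·3481/5929 + 4/3·1800964/99225 = 1348022633/72037350 ≠ 1/3 ⇒ order 2.
b·Ac: 13/5·(-2) + 4/3·26811/13475 = -34322/13475 ≠ 1/6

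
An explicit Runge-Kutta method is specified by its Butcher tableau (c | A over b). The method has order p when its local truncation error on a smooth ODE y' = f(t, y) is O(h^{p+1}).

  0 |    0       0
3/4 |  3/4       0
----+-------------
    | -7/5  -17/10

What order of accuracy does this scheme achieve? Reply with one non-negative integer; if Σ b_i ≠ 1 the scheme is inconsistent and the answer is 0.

0

b = (-7/5, -17/10)
c = (0, 3/4)
Σ b_i: (-7/5)·1 + (-17/10)·1 = -31/10 ≠ 1 ⇒ order 0.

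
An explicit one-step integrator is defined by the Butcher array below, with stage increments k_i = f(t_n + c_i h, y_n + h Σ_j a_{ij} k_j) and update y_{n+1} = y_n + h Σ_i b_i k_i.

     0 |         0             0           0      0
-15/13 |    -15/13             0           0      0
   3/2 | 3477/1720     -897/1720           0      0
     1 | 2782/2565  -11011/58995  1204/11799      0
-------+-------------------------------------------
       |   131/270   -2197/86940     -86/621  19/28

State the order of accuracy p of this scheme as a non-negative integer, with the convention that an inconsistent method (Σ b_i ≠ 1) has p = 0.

b = (131/270, -2197/86940, -86/621, 19/28)
c = (0, -15/13, 3/2, 1)
Ac = (0, 0, 207/344, 7/19)
Σ b_i: 131/270·1 + (-2197/86940)·1 + (-86/621)·1 + 19/28·1 = 1 ✓
b·c: (-2197/86940)·(-15/13) + (-86/621)·3/2 + 19/28·1 = 1/2 ✓
b·c²: (-2197/86940)·225/169 + (-86/621)·9/4 + 19/28·1 = 1/3 ✓
b·Ac: (-86/621)·207/344 + 19/28·7/19 = 1/6 ✓
b·c³: (-2197/86940)·(-3375/2197) + (-86/621)·27/8 + 19/28·1 = 1/4 ✓
b·(c∘Ac): (-86/621)·621/688 + 19/28·7/19 = 1/8 ✓
b·Ac²: (-86/621)·(-3105/4472) + 19/28·(-14/741) = 1/12 ✓
b·A²c: 19/28·7/114 = 1/24 ✓; 4 stages ⇒ order 4.

4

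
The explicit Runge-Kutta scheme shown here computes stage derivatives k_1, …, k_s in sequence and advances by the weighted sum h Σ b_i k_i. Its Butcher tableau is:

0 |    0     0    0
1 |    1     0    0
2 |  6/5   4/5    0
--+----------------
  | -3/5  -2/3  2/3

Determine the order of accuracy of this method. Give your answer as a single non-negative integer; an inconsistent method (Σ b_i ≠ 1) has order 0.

b = (-3/5, -2/3, 2/3)
c = (0, 1, 2)
Ac = (0, 0, 4/5)
Σ b_i: (-3/5)·1 + (-2/3)·1 + 2/3·1 = -3/5 ≠ 1 ⇒ order 0.

0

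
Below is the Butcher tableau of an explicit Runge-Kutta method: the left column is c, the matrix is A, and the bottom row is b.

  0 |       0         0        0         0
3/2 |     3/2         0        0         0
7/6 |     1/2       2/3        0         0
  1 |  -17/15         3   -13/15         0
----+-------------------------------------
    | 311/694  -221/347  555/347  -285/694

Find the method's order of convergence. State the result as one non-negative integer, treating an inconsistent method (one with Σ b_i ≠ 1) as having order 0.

3

b = (311/694, -221/347, 555/347, -285/694)
c = (0, 3/2, 7/6, 1)
Ac = (0, 0, 1, 157/45)
Σ b_i: 311/694·1 + (-221/347)·1 + 555/347·1 + (-285/694)·1 = 1 ✓
b·c: (-221/347)·3/2 + 555/347·7/6 + (-285/694)·1 = 1/2 ✓
b·c²: (-221/347)·9/4 + 555/347·49/36 + (-285/694)·1 = 1/3 ✓
b·Ac: 555/347·1 + (-285/694)·157/45 = 1/6 ✓
b·c³: (-221/347)·27/8 + 555/347·343/216 + (-285/694)·1 = -127/6246 ≠ 1/4 ⇒ order 3.
b·(c∘Ac): 555/347·7/6 + (-285/694)·157/45 = 451/1041 ≠ 1/8
b·Ac²: 555/347·3/2 + (-285/694)·752/135 = 697/6246 ≠ 1/12
b·A²c: (-285/694)·(-13/15) = 247/694 ≠ 1/24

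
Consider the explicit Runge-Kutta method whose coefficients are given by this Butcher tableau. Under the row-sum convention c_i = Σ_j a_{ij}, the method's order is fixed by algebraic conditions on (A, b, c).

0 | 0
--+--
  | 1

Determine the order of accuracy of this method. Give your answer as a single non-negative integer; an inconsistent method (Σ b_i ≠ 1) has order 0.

1

b = (1)
c = (0)
Σ b_i: 1·1 = 1 ✓; 1 stage ⇒ order 1.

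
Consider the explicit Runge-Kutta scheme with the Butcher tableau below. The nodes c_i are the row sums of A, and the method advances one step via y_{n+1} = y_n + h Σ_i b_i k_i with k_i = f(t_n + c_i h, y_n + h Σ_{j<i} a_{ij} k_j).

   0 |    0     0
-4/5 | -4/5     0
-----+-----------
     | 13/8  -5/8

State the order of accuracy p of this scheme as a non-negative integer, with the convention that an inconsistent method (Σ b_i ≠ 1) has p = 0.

2

b = (13/8, -5/8)
c = (0, -4/5)
Σ b_i: 13/8·1 + (-5/8)·1 = 1 ✓
b·c: (-5/8)·(-4/5) = 1/2 ✓; 2 stages ⇒ order 2.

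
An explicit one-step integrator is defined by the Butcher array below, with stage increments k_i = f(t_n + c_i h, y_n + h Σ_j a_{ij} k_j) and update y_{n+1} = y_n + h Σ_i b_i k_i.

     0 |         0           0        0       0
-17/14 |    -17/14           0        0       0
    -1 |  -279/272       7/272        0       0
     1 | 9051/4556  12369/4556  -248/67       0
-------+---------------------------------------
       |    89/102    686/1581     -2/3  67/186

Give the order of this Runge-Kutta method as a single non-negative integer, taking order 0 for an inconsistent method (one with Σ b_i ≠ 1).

b = (89/102, 686/1581, -2/3, 67/186)
c = (0, -17/14, -1, 1)
Ac = (0, 0, -1/32, 217/536)
Σ b_i: 89/102·1 + 686/1581·1 + (-2/3)·1 + 67/186·1 = 1 ✓
b·c: 686/1581·(-17/14) + (-2/3)·(-1) + 67/186·1 = 1/2 ✓
b·c²: 686/1581·289/196 + (-2/3)·1 + 67/186·1 = 1/3 ✓
b·Ac: (-2/3)·(-1/32) + 67/186·217/536 = 1/6 ✓
b·c³: 686/1581·(-4913/2744) + (-2/3)·(-1) + 67/186·1 = 1/4 ✓
b·(c∘Ac): (-2/3)·1/32 + 67/186·217/536 = 1/8 ✓
b·Ac²: (-2/3)·17/448 + 67/186·2263/7504 = 1/12 ✓
b·A²c: 67/186·31/268 = 1/24 ✓; 4 stages ⇒ order 4.

4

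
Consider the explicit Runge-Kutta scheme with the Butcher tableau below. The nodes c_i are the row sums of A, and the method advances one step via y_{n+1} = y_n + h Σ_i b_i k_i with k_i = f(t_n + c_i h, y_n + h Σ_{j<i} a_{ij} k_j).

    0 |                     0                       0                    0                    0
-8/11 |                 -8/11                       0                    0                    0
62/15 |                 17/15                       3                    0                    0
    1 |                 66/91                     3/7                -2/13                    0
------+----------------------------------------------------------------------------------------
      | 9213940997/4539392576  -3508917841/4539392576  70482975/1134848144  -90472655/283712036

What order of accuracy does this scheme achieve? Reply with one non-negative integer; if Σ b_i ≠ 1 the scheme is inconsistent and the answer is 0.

3

b = (9213940997/4539392576, -3508917841/4539392576, 70482975/1134848144, -90472655/283712036)
c = (0, -8/11, 62/15, 1)
Ac = (0, 0, -24/11, -14228/15015)
Σ b_i: 9213940997/4539392576·1 + (-3508917841/4539392576)·1 + 70482975/1134848144·1 + (-90472655/283712036)·1 = 1 ✓
b·c: (-3508917841/4539392576)·(-8/11) + 70482975/1134848144·62/15 + (-90472655/283712036)·1 = 1/2 ✓
b·c²: (-3508917841/4539392576)·64/121 + 70482975/1134848144·3844/225 + (-90472655/283712036)·1 = 1/3 ✓
b·Ac: 70482975/1134848144·(-24/11) + (-90472655/283712036)·(-14228/15015) = 1/6 ✓
b·c³: (-3508917841/4539392576)·(-512/1331) + 70482975/1134848144·238328/3375 + (-90472655/283712036)·1 = 612904161761/140437457820 ≠ 1/4 ⇒ order 3.
b·(c∘Ac): 70482975/1134848144·(-496/55) + (-90472655/283712036)·(-14228/15015) = -603705898/2340624297 ≠ 1/8
b·Ac²: 70482975/1134848144·192/121 + (-90472655/283712036)·(-5950136/2477475) = 30349414054/35109364455 ≠ 1/12
b·A²c: (-90472655/283712036)·48/143 = -83513220/780208099 ≠ 1/24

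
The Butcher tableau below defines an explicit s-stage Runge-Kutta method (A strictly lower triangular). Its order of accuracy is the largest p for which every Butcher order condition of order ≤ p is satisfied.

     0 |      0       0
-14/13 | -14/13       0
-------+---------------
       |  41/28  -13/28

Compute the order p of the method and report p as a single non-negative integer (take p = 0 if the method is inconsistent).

2

b = (41/28, -13/28)
c = (0, -14/13)
Σ b_i: 41/28·1 + (-13/28)·1 = 1 ✓
b·c: (-13/28)·(-14/13) = 1/2 ✓; 2 stages ⇒ order 2.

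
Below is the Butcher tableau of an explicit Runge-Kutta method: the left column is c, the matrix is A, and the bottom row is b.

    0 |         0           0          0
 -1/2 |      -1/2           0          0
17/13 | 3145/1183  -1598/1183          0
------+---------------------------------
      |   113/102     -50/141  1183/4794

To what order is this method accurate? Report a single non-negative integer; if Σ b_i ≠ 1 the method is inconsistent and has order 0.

3

b = (113/102, -50/141, 1183/4794)
c = (0, -1/2, 17/13)
Ac = (0, 0, 799/1183)
Σ b_i: 113/102·1 + (-50/141)·1 + 1183/4794·1 = 1 ✓
b·c: (-50/141)·(-1/2) + 1183/4794·17/13 = 1/2 ✓
b·c²: (-50/141)·1/4 + 1183/4794·289/169 = 1/3 ✓
b·Ac: 1183/4794·799/1183 = 1/6 ✓; 3 stages ⇒ order 3.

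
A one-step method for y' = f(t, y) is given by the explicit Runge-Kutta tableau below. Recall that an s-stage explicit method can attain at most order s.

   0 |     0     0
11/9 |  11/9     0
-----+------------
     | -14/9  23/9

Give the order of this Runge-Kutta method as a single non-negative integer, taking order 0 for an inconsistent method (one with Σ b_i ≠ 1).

1

b = (-14/9, 23/9)
c = (0, 11/9)
Σ b_i: (-14/9)·1 + 23/9·1 = 1 ✓
b·c: 23/9·11/9 = 253/81 ≠ 1/2 ⇒ order 1.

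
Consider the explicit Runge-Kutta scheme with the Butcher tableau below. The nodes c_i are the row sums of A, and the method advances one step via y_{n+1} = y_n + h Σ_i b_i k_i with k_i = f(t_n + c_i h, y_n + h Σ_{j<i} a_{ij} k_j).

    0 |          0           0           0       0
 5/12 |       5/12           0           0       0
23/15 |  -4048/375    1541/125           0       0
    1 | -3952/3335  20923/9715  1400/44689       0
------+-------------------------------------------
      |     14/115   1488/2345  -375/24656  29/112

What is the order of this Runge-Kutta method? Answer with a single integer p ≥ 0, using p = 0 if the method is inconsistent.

4

b = (14/115, 1488/2345, -375/24656, 29/112)
c = (0, 5/12, 23/15, 1)
Ac = (0, 0, 1541/300, 329/348)
Σ b_i: 14/115·1 + 1488/2345·1 + (-375/24656)·1 + 29/112·1 = 1 ✓
b·c: 1488/2345·5/12 + (-375/24656)·23/15 + 29/112·1 = 1/2 ✓
b·c²: 1488/2345·25/144 + (-375/24656)·529/225 + 29/112·1 = 1/3 ✓
b·Ac: (-375/24656)·1541/300 + 29/112·329/348 = 1/6 ✓
b·c³: 1488/2345·125/1728 + (-375/24656)·12167/3375 + 29/112·1 = 1/4 ✓
b·(c∘Ac): (-375/24656)·35443/4500 + 29/112·329/348 = 1/8 ✓
b·Ac²: (-375/24656)·1541/720 + 29/112·623/1392 = 1/12 ✓
b·A²c: 29/112·14/87 = 1/24 ✓; 4 stages ⇒ order 4.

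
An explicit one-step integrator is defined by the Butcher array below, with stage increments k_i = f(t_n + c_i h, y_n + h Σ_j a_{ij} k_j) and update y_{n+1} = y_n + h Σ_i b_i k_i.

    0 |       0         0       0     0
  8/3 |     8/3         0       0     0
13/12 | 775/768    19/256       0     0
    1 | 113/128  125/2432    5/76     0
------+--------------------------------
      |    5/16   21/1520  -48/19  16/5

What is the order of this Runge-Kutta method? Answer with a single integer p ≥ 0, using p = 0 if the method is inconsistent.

b = (5/16, 21/1520, -48/19, 16/5)
c = (0, 8/3, 13/12, 1)
Ac = (0, 0, 19/96, 5/24)
Σ b_i: 5/16·1 + 21/1520·1 + (-48/19)·1 + 16/5·1 = 1 ✓
b·c: 21/1520·8/3 + (-48/19)·13/12 + 16/5·1 = 1/2 ✓
b·c²: 21/1520·64/9 + (-48/19)·169/144 + 16/5·1 = 1/3 ✓
b·Ac: (-48/19)·19/96 + 16/5·5/24 = 1/6 ✓
b·c³: 21/1520·512/27 + (-48/19)·2197/1728 + 16/5·1 = 1/4 ✓
b·(c∘Ac): (-48/19)·247/1152 + 16/5·5/24 = 1/8 ✓
b·Ac²: (-48/19)·19/36 + 16/5·85/192 = 1/12 ✓
b·A²c: 16/5·5/384 = 1/24 ✓; 4 stages ⇒ order 4.

4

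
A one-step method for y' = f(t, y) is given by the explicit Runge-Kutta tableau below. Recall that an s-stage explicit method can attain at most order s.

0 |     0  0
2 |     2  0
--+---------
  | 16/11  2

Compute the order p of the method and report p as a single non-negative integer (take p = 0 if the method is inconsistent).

b = (16/11, 2)
c = (0, 2)
Σ b_i: 16/11·1 + 2·1 = 38/11 ≠ 1 ⇒ order 0.

0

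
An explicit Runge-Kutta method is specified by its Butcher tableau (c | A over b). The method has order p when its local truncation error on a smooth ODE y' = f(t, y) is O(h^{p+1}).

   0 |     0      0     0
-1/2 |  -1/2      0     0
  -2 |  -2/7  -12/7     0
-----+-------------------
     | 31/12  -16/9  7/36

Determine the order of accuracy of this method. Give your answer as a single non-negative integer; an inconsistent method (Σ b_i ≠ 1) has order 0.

b = (31/12, -16/9, 7/36)
c = (0, -1/2, -2)
Ac = (0, 0, 6/7)
Σ b_i: 31/12·1 + (-16/9)·1 + 7/36·1 = 1 ✓
b·c: (-16/9)·(-1/2) + 7/36·(-2) = 1/2 ✓
b·c²: (-16/9)·1/4 + 7/36·4 = 1/3 ✓
b·Ac: 7/36·6/7 = 1/6 ✓; 3 stages ⇒ order 3.

3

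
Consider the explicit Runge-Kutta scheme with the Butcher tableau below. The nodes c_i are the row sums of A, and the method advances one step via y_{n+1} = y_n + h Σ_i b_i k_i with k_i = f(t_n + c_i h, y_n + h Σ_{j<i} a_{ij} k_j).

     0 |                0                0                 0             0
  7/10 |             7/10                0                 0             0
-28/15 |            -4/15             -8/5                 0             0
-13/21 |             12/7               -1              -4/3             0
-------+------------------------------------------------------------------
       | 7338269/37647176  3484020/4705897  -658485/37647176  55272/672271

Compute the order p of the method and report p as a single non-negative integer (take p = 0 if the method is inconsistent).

b = (7338269/37647176, 3484020/4705897, -658485/37647176, 55272/672271)
c = (0, 7/10, -28/15, -13/21)
Ac = (0, 0, -28/25, 161/90)
Σ b_i: 7338269/37647176·1 + 3484020/4705897·1 + (-658485/37647176)·1 + 55272/672271·1 = 1 ✓
b·c: 3484020/4705897·7/10 + (-658485/37647176)·(-28/15) + 55272/672271·(-13/21) = 1/2 ✓
b·c²: 3484020/4705897·49/100 + (-658485/37647176)·784/225 + 55272/672271·169/441 = 1/3 ✓
b·Ac: (-658485/37647176)·(-28/25) + 55272/672271·161/90 = 1/6 ✓
b·c³: 3484020/4705897·343/1000 + (-658485/37647176)·(-21952/3375) + 55272/672271·(-2197/9261) = 737372599/2117653650 ≠ 1/4 ⇒ order 3.
b·(c∘Ac): (-658485/37647176)·784/375 + 55272/672271·(-299/270) = -19303214/151260975 ≠ 1/8
b·Ac²: (-658485/37647176)·(-98/125) + 55272/672271·(-13867/2700) = -247188697/605043900 ≠ 1/12
b·A²c: 55272/672271·112/75 = 2063488/16806775 ≠ 1/24

3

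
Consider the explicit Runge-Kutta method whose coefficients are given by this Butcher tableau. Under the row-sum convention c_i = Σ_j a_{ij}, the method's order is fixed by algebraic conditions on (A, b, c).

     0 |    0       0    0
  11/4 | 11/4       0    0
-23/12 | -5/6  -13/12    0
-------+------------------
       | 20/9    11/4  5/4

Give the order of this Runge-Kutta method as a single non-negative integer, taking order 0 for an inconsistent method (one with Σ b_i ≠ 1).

b = (20/9, 11/4, 5/4)
c = (0, 11/4, -23/12)
Ac = (0, 0, -143/48)
Σ b_i: 20/9·1 + 11/4·1 + 5/4·1 = 56/9 ≠ 1 ⇒ order 0.

0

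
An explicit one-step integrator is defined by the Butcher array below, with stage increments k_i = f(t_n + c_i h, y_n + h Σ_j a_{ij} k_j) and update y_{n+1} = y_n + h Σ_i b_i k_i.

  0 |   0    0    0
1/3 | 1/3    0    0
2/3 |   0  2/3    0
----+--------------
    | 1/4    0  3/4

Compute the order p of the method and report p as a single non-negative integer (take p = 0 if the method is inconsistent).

b = (1/4, 0, 3/4)
c = (0, 1/3, 2/3)
Ac = (0, 0, 2/9)
Σ b_i: 1/4·1 + 3/4·1 = 1 ✓
b·c: 3/4·2/3 = 1/2 ✓
b·c²: 3/4·4/9 = 1/3 ✓
b·Ac: 3/4·2/9 = 1/6 ✓; 3 stages ⇒ order 3.

3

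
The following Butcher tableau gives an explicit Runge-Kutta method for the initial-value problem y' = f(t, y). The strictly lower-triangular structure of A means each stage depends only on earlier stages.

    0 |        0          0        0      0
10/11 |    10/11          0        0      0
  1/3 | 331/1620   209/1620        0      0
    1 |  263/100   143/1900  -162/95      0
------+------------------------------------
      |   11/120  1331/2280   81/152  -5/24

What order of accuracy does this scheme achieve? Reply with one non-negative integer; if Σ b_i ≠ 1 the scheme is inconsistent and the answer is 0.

b = (11/120, 1331/2280, 81/152, -5/24)
c = (0, 10/11, 1/3, 1)
Ac = (0, 0, 19/162, -1/2)
Σ b_i: 11/120·1 + 1331/2280·1 + 81/152·1 + (-5/24)·1 = 1 ✓
b·c: 1331/2280·10/11 + 81/152·1/3 + (-5/24)·1 = 1/2 ✓
b·c²: 1331/2280·100/121 + 81/152·1/9 + (-5/24)·1 = 1/3 ✓
b·Ac: 81/152·19/162 + (-5/24)·(-1/2) = 1/6 ✓
b·c³: 1331/2280·1000/1331 + 81/152·1/27 + (-5/24)·1 = 1/4 ✓
b·(c∘Ac): 81/152·19/486 + (-5/24)·(-1/2) = 1/8 ✓
b·Ac²: 81/152·95/891 + (-5/24)·(-7/55) = 1/12 ✓
b·A²c: (-5/24)·(-1/5) = 1/24 ✓; 4 stages ⇒ order 4.

4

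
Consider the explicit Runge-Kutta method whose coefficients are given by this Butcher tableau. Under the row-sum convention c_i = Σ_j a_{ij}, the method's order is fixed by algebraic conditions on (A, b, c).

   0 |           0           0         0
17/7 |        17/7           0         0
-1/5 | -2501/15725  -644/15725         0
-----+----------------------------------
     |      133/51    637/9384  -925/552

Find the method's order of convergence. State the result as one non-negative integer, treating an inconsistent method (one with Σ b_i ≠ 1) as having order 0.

b = (133/51, 637/9384, -925/552)
c = (0, 17/7, -1/5)
Ac = (0, 0, -92/925)
Σ b_i: 133/51·1 + 637/9384·1 + (-925/552)·1 = 1 ✓
b·c: 637/9384·17/7 + (-925/552)·(-1/5) = 1/2 ✓
b·c²: 637/9384·289/49 + (-925/552)·1/25 = 1/3 ✓
b·Ac: (-925/552)·(-92/925) = 1/6 ✓; 3 stages ⇒ order 3.

3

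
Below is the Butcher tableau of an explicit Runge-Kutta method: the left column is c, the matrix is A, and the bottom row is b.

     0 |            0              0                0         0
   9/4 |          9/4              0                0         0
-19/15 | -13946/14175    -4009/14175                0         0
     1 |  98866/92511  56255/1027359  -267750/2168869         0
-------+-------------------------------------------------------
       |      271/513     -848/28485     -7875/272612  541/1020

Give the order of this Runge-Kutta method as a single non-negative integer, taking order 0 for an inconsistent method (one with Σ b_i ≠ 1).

b = (271/513, -848/28485, -7875/272612, 541/1020)
c = (0, 9/4, -19/15, 1)
Ac = (0, 0, -4009/6300, 605/2164)
Σ b_i: 271/513·1 + (-848/28485)·1 + (-7875/272612)·1 + 541/1020·1 = 1 ✓
b·c: (-848/28485)·9/4 + (-7875/272612)·(-19/15) + 541/1020·1 = 1/2 ✓
b·c²: (-848/28485)·81/16 + (-7875/272612)·361/225 + 541/1020·1 = 1/3 ✓
b·Ac: (-7875/272612)·(-4009/6300) + 541/1020·605/2164 = 1/6 ✓
b·c³: (-848/28485)·729/64 + (-7875/272612)·(-6859/3375) + 541/1020·1 = 1/4 ✓
b·(c∘Ac): (-7875/272612)·76171/94500 + 541/1020·605/2164 = 1/8 ✓
b·Ac²: (-7875/272612)·(-4009/2800) + 541/1020·685/8656 = 1/12 ✓
b·A²c: 541/1020·85/1082 = 1/24 ✓; 4 stages ⇒ order 4.

4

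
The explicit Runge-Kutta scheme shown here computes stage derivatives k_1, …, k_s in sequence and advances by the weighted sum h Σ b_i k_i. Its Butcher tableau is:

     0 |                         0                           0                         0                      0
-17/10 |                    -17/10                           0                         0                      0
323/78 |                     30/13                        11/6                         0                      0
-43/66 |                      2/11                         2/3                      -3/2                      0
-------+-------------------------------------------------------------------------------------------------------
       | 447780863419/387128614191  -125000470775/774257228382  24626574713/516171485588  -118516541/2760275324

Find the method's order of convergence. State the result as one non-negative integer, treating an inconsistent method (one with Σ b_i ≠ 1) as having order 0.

b = (447780863419/387128614191, -125000470775/774257228382, 24626574713/516171485588, -118516541/2760275324)
c = (0, -17/10, 323/78, -43/66)
Ac = (0, 0, -187/60, -5729/780)
Σ b_i: 447780863419/387128614191·1 + (-125000470775/774257228382)·1 + 24626574713/516171485588·1 + (-118516541/2760275324)·1 = 1 ✓
b·c: (-125000470775/774257228382)·(-17/10) + 24626574713/516171485588·323/78 + (-118516541/2760275324)·(-43/66) = 1/2 ✓
b·c²: (-125000470775/774257228382)·289/100 + 24626574713/516171485588·104329/6084 + (-118516541/2760275324)·1849/4356 = 1/3 ✓
b·Ac: 24626574713/516171485588·(-187/60) + (-118516541/2760275324)·(-5729/780) = 1/6 ✓
b·c³: (-125000470775/774257228382)·(-4913/1000) + 24626574713/516171485588·33698267/474552 + (-118516541/2760275324)·(-79507/287496) = 4915501422963589/1172316532856040 ≠ 1/4 ⇒ order 3.
b·(c∘Ac): 24626574713/516171485588·(-60401/4680) + (-118516541/2760275324)·246347/51480 = -11333956321/13801376620 ≠ 1/8
b·Ac²: 24626574713/516171485588·3179/600 + (-118516541/2760275324)·(-804287/33800) = 548793982745/430602950544 ≠ 1/12
b·A²c: (-118516541/2760275324)·187/40 = -22162593167/110411012960 ≠ 1/24

3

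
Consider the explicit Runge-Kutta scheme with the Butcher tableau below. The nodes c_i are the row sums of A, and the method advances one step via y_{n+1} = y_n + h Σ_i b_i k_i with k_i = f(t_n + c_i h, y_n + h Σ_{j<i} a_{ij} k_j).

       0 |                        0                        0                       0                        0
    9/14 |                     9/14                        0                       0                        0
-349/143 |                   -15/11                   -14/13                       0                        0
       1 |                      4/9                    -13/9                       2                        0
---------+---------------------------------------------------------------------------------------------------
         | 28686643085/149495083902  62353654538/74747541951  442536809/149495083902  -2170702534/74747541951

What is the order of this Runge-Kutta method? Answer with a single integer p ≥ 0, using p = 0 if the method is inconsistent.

3

b = (28686643085/149495083902, 62353654538/74747541951, 442536809/149495083902, -2170702534/74747541951)
c = (0, 9/14, -349/143, 1)
Ac = (0, 0, -9/13, -11631/2002)
Σ b_i: 28686643085/149495083902·1 + 62353654538/74747541951·1 + 442536809/149495083902·1 + (-2170702534/74747541951)·1 = 1 ✓
b·c: 62353654538/74747541951·9/14 + 442536809/149495083902·(-349/143) + (-2170702534/74747541951)·1 = 1/2 ✓
b·c²: 62353654538/74747541951·81/196 + 442536809/149495083902·121801/20449 + (-2170702534/74747541951)·1 = 1/3 ✓
b·Ac: 442536809/149495083902·(-9/13) + (-2170702534/74747541951)·(-11631/2002) = 1/6 ✓
b·c³: 62353654538/74747541951·729/2744 + 442536809/149495083902·(-42508549/2924207) + (-2170702534/74747541951)·1 = 14919301271015/99763052657268 ≠ 1/4 ⇒ order 3.
b·(c∘Ac): 442536809/149495083902·3141/1859 + (-2170702534/74747541951)·(-11631/2002) = 8656645715/49831694634 ≠ 1/8
b·Ac²: 442536809/149495083902·(-81/182) + (-2170702534/74747541951)·45353459/4008004 = -98744818155925/299289157971804 ≠ 1/12
b·A²c: (-2170702534/74747541951)·(-18/13) = 333954236/8305282439 ≠ 1/24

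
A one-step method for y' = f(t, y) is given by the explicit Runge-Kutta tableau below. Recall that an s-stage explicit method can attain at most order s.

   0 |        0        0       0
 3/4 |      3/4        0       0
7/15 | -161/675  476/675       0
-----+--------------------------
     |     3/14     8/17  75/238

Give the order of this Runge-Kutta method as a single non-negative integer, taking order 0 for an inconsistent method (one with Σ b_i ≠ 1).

3

b = (3/14, 8/17, 75/238)
c = (0, 3/4, 7/15)
Ac = (0, 0, 119/225)
Σ b_i: 3/14·1 + 8/17·1 + 75/238·1 = 1 ✓
b·c: 8/17·3/4 + 75/238·7/15 = 1/2 ✓
b·c²: 8/17·9/16 + 75/238·49/225 = 1/3 ✓
b·Ac: 75/238·119/225 = 1/6 ✓; 3 stages ⇒ order 3.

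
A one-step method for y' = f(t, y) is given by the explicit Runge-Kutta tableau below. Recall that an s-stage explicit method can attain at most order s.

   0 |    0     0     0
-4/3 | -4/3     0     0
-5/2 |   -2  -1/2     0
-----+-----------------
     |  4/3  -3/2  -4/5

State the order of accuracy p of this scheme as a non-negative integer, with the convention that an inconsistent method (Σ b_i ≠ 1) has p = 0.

b = (4/3, -3/2, -4/5)
c = (0, -4/3, -5/2)
Ac = (0, 0, 2/3)
Σ b_i: 4/3·1 + (-3/2)·1 + (-4/5)·1 = -29/30 ≠ 1 ⇒ order 0.

0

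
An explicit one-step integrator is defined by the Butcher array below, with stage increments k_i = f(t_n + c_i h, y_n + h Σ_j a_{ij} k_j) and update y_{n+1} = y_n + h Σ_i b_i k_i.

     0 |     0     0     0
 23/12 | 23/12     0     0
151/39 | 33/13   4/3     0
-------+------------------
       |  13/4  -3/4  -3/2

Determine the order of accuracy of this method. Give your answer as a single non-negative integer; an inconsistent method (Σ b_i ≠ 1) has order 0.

b = (13/4, -3/4, -3/2)
c = (0, 23/12, 151/39)
Ac = (0, 0, 23/9)
Σ b_i: 13/4·1 + (-3/4)·1 + (-3/2)·1 = 1 ✓
b·c: (-3/4)·23/12 + (-3/2)·151/39 = -1507/208 ≠ 1/2 ⇒ order 1.

1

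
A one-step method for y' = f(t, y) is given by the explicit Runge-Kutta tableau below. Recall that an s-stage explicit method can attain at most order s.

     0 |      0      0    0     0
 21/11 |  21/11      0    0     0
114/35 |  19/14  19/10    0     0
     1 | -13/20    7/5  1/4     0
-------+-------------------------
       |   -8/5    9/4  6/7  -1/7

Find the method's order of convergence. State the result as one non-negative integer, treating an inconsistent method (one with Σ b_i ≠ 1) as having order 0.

b = (-8/5, 9/4, 6/7, -1/7)
c = (0, 21/11, 114/35, 1)
Ac = (0, 0, 399/110, 537/154)
Σ b_i: (-8/5)·1 + 9/4·1 + 6/7·1 + (-1/7)·1 = 191/140 ≠ 1 ⇒ order 0.

0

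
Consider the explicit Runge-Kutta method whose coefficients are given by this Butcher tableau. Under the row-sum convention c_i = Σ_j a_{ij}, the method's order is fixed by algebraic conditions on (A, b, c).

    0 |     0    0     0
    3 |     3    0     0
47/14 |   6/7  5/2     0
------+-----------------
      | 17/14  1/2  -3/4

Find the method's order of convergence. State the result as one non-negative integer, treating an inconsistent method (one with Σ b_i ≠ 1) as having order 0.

b = (17/14, 1/2, -3/4)
c = (0, 3, 47/14)
Ac = (0, 0, 15/2)
Σ b_i: 17/14·1 + 1/2·1 + (-3/4)·1 = 27/28 ≠ 1 ⇒ order 0.

0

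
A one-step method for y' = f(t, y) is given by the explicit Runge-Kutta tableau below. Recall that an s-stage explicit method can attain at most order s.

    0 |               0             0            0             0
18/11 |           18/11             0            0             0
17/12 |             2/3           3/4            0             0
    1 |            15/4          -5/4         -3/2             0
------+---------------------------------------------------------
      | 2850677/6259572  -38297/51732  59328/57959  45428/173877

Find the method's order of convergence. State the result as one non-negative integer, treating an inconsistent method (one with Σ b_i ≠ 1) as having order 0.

3

b = (2850677/6259572, -38297/51732, 59328/57959, 45428/173877)
c = (0, 18/11, 17/12, 1)
Ac = (0, 0, 27/22, -367/88)
Σ b_i: 2850677/6259572·1 + (-38297/51732)·1 + 59328/57959·1 + 45428/173877·1 = 1 ✓
b·c: (-38297/51732)·18/11 + 59328/57959·17/12 + 45428/173877·1 = 1/2 ✓
b·c²: (-38297/51732)·324/121 + 59328/57959·289/144 + 45428/173877·1 = 1/3 ✓
b·Ac: 59328/57959·27/22 + 45428/173877·(-367/88) = 1/6 ✓
b·c³: (-38297/51732)·5832/1331 + 59328/57959·4913/1728 + 45428/173877·1 = -137977/1912647 ≠ 1/4 ⇒ order 3.
b·(c∘Ac): 59328/57959·153/88 + 45428/173877·(-367/88) = 2639869/3825294 ≠ 1/8
b·Ac²: 59328/57959·243/121 + 45428/173877·(-73849/11616) = 18118145/45903528 ≠ 1/12
b·A²c: 45428/173877·(-81/44) = -306639/637549 ≠ 1/24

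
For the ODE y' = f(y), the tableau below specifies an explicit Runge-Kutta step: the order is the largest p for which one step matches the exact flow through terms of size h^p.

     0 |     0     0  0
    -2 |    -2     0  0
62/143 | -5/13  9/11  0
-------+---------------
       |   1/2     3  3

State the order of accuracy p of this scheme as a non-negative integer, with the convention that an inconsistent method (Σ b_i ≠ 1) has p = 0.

b = (1/2, 3, 3)
c = (0, -2, 62/143)
Ac = (0, 0, -18/11)
Σ b_i: 1/2·1 + 3·1 + 3·1 = 13/2 ≠ 1 ⇒ order 0.

0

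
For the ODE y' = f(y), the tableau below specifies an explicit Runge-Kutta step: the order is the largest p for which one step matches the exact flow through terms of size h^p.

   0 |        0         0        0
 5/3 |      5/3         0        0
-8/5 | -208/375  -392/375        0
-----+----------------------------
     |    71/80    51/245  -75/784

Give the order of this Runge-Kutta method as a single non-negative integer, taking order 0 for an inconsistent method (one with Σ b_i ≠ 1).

b = (71/80, 51/245, -75/784)
c = (0, 5/3, -8/5)
Ac = (0, 0, -392/225)
Σ b_i: 71/80·1 + 51/245·1 + (-75/784)·1 = 1 ✓
b·c: 51/245·5/3 + (-75/784)·(-8/5) = 1/2 ✓
b·c²: 51/245·25/9 + (-75/784)·64/25 = 1/3 ✓
b·Ac: (-75/784)·(-392/225) = 1/6 ✓; 3 stages ⇒ order 3.

3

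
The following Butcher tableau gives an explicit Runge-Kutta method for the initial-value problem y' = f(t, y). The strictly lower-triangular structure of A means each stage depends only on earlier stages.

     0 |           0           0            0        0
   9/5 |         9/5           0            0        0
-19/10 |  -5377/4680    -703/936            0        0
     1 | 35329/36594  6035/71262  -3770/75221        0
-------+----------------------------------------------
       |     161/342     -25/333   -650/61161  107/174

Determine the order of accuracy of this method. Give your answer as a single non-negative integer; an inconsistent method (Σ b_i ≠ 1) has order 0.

b = (161/342, -25/333, -650/61161, 107/174)
c = (0, 9/5, -19/10, 1)
Ac = (0, 0, -703/520, 53/214)
Σ b_i: 161/342·1 + (-25/333)·1 + (-650/61161)·1 + 107/174·1 = 1 ✓
b·c: (-25/333)·9/5 + (-650/61161)·(-19/10) + 107/174·1 = 1/2 ✓
b·c²: (-25/333)·81/25 + (-650/61161)·361/100 + 107/174·1 = 1/3 ✓
b·Ac: (-650/61161)·(-703/520) + 107/174·53/214 = 1/6 ✓
b·c³: (-25/333)·729/125 + (-650/61161)·(-6859/1000) + 107/174·1 = 1/4 ✓
b·(c∘Ac): (-650/61161)·13357/5200 + 107/174·53/214 = 1/8 ✓
b·Ac²: (-650/61161)·(-6327/2600) + 107/174·10/107 = 1/12 ✓
b·A²c: 107/174·29/428 = 1/24 ✓; 4 stages ⇒ order 4.

4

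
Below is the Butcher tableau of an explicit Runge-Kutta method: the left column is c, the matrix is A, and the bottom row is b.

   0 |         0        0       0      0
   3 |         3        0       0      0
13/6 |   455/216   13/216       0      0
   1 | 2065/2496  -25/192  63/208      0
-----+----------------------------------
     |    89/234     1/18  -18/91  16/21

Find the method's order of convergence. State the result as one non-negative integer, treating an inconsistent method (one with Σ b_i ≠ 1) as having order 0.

b = (89/234, 1/18, -18/91, 16/21)
c = (0, 3, 13/6, 1)
Ac = (0, 0, 13/72, 17/64)
Σ b_i: 89/234·1 + 1/18·1 + (-18/91)·1 + 16/21·1 = 1 ✓
b·c: 1/18·3 + (-18/91)·13/6 + 16/21·1 = 1/2 ✓
b·c²: 1/18·9 + (-18/91)·169/36 + 16/21·1 = 1/3 ✓
b·Ac: (-18/91)·13/72 + 16/21·17/64 = 1/6 ✓
b·c³: 1/18·27 + (-18/91)·2197/216 + 16/21·1 = 1/4 ✓
b·(c∘Ac): (-18/91)·169/432 + 16/21·17/64 = 1/8 ✓
b·Ac²: (-18/91)·13/24 + 16/21·1/4 = 1/12 ✓
b·A²c: 16/21·7/128 = 1/24 ✓; 4 stages ⇒ order 4.

4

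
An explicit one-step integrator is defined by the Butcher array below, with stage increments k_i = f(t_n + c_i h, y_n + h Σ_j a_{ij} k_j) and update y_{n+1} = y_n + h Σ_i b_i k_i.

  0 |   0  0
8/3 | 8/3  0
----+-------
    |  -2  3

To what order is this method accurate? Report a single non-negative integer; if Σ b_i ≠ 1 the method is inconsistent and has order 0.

1

b = (-2, 3)
c = (0, 8/3)
Σ b_i: (-2)·1 + 3·1 = 1 ✓
b·c: 3·8/3 = 8 ≠ 1/2 ⇒ order 1.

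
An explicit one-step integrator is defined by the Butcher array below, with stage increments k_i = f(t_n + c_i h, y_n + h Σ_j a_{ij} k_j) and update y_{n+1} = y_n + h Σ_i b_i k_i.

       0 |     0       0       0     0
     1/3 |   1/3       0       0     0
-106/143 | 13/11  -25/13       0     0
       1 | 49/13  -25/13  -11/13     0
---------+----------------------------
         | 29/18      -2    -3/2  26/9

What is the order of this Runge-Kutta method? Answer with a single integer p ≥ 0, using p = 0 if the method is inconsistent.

1

b = (29/18, -2, -3/2, 26/9)
c = (0, 1/3, -106/143, 1)
Ac = (0, 0, -25/39, -7/507)
Σ b_i: 29/18·1 + (-2)·1 + (-3/2)·1 + 26/9·1 = 1 ✓
b·c: (-2)·1/3 + (-3/2)·(-106/143) + 26/9·1 = 4291/1287 ≠ 1/2 ⇒ order 1.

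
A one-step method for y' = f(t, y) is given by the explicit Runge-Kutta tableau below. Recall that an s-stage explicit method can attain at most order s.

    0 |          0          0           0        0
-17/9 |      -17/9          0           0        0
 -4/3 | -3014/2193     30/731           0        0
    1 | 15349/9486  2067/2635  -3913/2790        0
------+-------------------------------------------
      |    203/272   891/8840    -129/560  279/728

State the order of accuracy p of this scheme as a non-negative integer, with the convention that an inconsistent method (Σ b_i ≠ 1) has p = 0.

4

b = (203/272, 891/8840, -129/560, 279/728)
c = (0, -17/9, -4/3, 1)
Ac = (0, 0, -10/129, 325/837)
Σ b_i: 203/272·1 + 891/8840·1 + (-129/560)·1 + 279/728·1 = 1 ✓
b·c: 891/8840·(-17/9) + (-129/560)·(-4/3) + 279/728·1 = 1/2 ✓
b·c²: 891/8840·289/81 + (-129/560)·16/9 + 279/728·1 = 1/3 ✓
b·Ac: (-129/560)·(-10/129) + 279/728·325/837 = 1/6 ✓
b·c³: 891/8840·(-4913/729) + (-129/560)·(-64/27) + 279/728·1 = 1/4 ✓
b·(c∘Ac): (-129/560)·40/387 + 279/728·325/837 = 1/8 ✓
b·Ac²: (-129/560)·170/1161 + 279/728·767/2511 = 1/12 ✓
b·A²c: 279/728·91/837 = 1/24 ✓; 4 stages ⇒ order 4.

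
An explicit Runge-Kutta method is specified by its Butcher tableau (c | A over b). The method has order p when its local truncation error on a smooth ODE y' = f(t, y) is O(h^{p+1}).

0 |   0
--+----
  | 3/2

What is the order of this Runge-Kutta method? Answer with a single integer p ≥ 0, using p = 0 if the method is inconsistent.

b = (3/2)
c = (0)
Σ b_i: 3/2·1 = 3/2 ≠ 1 ⇒ order 0.

0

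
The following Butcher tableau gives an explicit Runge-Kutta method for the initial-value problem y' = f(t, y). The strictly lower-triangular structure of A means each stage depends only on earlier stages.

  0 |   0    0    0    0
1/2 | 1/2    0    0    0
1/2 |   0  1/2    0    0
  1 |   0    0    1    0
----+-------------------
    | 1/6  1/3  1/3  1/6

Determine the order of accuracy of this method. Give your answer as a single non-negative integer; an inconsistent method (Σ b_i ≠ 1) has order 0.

b = (1/6, 1/3, 1/3, 1/6)
c = (0, 1/2, 1/2, 1)
Ac = (0, 0, 1/4, 1/2)
Σ b_i: 1/6·1 + 1/3·1 + 1/3·1 + 1/6·1 = 1 ✓
b·c: 1/3·1/2 + 1/3·1/2 + 1/6·1 = 1/2 ✓
b·c²: 1/3·1/4 + 1/3·1/4 + 1/6·1 = 1/3 ✓
b·Ac: 1/3·1/4 + 1/6·1/2 = 1/6 ✓
b·c³: 1/3·1/8 + 1/3·1/8 + 1/6·1 = 1/4 ✓
b·(c∘Ac): 1/3·1/8 + 1/6·1/2 = 1/8 ✓
b·Ac²: 1/3·1/8 + 1/6·1/4 = 1/12 ✓
b·A²c: 1/6·1/4 = 1/24 ✓; 4 stages ⇒ order 4.

4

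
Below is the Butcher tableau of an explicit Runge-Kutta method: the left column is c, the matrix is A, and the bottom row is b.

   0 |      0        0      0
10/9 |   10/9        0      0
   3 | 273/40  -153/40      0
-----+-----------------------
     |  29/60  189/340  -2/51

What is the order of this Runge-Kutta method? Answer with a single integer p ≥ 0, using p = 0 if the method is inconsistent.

b = (29/60, 189/340, -2/51)
c = (0, 10/9, 3)
Ac = (0, 0, -17/4)
Σ b_i: 29/60·1 + 189/340·1 + (-2/51)·1 = 1 ✓
b·c: 189/340·10/9 + (-2/51)·3 = 1/2 ✓
b·c²: 189/340·100/81 + (-2/51)·9 = 1/3 ✓
b·Ac: (-2/51)·(-17/4) = 1/6 ✓; 3 stages ⇒ order 3.

3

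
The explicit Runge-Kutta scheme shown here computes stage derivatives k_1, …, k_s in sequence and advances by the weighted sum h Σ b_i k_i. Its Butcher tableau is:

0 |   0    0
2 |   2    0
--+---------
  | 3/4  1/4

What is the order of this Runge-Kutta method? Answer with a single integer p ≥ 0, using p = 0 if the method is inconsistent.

b = (3/4, 1/4)
c = (0, 2)
Σ b_i: 3/4·1 + 1/4·1 = 1 ✓
b·c: 1/4·2 = 1/2 ✓; 2 stages ⇒ order 2.

2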